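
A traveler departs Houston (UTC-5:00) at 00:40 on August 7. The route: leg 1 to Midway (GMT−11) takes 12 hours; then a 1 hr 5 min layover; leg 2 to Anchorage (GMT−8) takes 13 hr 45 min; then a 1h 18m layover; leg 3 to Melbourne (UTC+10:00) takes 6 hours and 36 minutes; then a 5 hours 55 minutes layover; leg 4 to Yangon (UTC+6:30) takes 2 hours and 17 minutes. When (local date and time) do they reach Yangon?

07:06 on August 9

Convert departure to UTC: 00:40 + 5:00 = 05:40 UTC on Aug 7.
Add 12 hours leg 1 → 17:40 UTC.
Add 1 hour and 5 minutes layover in Midway → 18:45 UTC.
Add 13 hours 45 minutes leg 2 → 08:30 UTC (Aug 8).
Add 1 hour and 18 minutes layover in Anchorage → 09:48 UTC.
Add 6 hours 36 minutes leg 3 → 16:24 UTC.
Add 5 hours 55 minutes layover in Melbourne → 22:19 UTC.
Add 2 hours 17 minutes leg 4 → 00:36 UTC (Aug 9).
Yangon is UTC+6:30, so local arrival = 00:36 + 6:30 = 07:06 on Aug 9.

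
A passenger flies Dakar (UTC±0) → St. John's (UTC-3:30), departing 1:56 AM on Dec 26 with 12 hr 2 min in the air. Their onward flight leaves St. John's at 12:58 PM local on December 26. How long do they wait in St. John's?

Dakar is at UTC+0, so departure is already 1:56 AM UTC on Dec 26.
Add 12 hours and 2 minutes flight time → 1:58 PM UTC.
St. John's is UTC−3:30, so local arrival = 1:58 PM − 3:30 = 10:28 AM on Dec 26.
Layover = 12:58 PM − 10:28 AM = 2 hours 30 minutes.

2 hours 30 minutes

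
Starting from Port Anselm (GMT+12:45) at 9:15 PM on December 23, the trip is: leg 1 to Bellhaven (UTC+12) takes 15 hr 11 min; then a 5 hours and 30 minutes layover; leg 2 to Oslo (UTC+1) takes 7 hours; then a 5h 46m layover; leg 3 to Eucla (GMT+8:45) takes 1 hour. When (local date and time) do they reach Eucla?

3:42 AM on December 25

Convert departure to UTC: 9:15 PM − 12:45 = 8:30 AM UTC on Dec 23.
Add 15 hours and 11 minutes leg 1 → 11:41 PM UTC.
Add 5 hours 30 minutes layover in Bellhaven → 5:11 AM UTC (Dec 24).
Add 7 hours leg 2 → 12:11 PM UTC.
Add 5 hours 46 minutes layover in Oslo → 5:57 PM UTC.
Add 1 hour leg 3 → 6:57 PM UTC.
Eucla is UTC+8:45, so local arrival = 6:57 PM + 8:45 = 3:42 AM on Dec 25.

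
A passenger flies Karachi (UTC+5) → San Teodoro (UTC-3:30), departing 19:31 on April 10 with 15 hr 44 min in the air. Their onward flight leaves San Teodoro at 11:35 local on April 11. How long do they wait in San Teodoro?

8 hours 50 minutes

Convert departure to UTC: 19:31 − 5:00 = 14:31 UTC on Apr 10.
Add 15 hours 44 minutes flight time → 06:15 UTC (Apr 11).
San Teodoro is UTC−3:30, so local arrival = 06:15 − 3:30 = 02:45 on Apr 11.
Layover = 11:35 − 02:45 = 8 hours 50 minutes.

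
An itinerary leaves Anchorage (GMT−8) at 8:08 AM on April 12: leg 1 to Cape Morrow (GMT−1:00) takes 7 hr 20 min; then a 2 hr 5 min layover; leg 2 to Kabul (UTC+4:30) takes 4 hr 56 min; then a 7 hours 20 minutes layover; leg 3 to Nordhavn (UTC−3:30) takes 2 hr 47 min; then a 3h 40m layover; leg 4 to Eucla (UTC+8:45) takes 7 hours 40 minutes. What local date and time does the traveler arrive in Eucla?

12:41 PM on April 14

Convert departure to UTC: 8:08 AM + 8:00 = 4:08 PM UTC on Apr 12.
Add 7 hours and 20 minutes leg 1 → 11:28 PM UTC.
Add 2 hours 5 minutes layover in Cape Morrow → 1:33 AM UTC (Apr 13).
Add 4 hours 56 minutes leg 2 → 6:29 AM UTC.
Add 7 hours and 20 minutes layover in Kabul → 1:49 PM UTC.
Add 2 hours and 47 minutes leg 3 → 4:36 PM UTC.
Add 3 hours and 40 minutes layover in Nordhavn → 8:16 PM UTC.
Add 7 hours 40 minutes leg 4 → 3:56 AM UTC (Apr 14).
Eucla is UTC+8:45, so local arrival = 3:56 AM + 8:45 = 12:41 PM on Apr 14.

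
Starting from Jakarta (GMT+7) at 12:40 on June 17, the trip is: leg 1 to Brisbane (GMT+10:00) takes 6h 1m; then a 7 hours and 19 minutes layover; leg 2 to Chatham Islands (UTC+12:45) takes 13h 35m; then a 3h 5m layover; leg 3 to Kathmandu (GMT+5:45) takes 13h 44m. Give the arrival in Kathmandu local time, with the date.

07:09 on June 19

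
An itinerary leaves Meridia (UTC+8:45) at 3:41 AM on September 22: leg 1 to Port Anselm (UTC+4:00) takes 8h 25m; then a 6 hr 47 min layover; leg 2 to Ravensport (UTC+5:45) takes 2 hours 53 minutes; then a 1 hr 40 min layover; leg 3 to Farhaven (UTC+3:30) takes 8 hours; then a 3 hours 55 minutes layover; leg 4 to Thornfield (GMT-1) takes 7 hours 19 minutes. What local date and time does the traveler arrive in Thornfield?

8:55 AM on September 23

Convert departure to UTC: 3:41 AM − 8:45 = 6:56 PM UTC on Sep 21.
Add 8 hours and 25 minutes leg 1 → 3:21 AM UTC (Sep 22).
Add 6 hours and 47 minutes layover in Port Anselm → 10:08 AM UTC.
Add 2 hours and 53 minutes leg 2 → 1:01 PM UTC.
Add 1 hour and 40 minutes layover in Ravensport → 2:41 PM UTC.
Add 8 hours leg 3 → 10:41 PM UTC.
Add 3 hours 55 minutes layover in Farhaven → 2:36 AM UTC (Sep 23).
Add 7 hours and 19 minutes leg 4 → 9:55 AM UTC.
Thornfield is UTC−1:00, so local arrival = 9:55 AM − 1:00 = 8:55 AM on Sep 23.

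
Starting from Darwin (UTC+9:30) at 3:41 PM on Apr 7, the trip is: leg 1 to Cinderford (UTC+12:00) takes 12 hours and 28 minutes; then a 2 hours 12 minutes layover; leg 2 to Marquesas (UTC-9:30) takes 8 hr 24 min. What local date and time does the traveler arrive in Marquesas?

Convert departure to UTC: 3:41 PM − 9:30 = 6:11 AM UTC on Apr 7.
Add 12 hours and 28 minutes leg 1 → 6:39 PM UTC.
Add 2 hours and 12 minutes layover in Cinderford → 8:51 PM UTC.
Add 8 hours 24 minutes leg 2 → 5:15 AM UTC (Apr 8).
Marquesas is UTC−9:30, so local arrival = 5:15 AM − 9:30 = 7:45 PM on Apr 7.

7:45 PM on April 7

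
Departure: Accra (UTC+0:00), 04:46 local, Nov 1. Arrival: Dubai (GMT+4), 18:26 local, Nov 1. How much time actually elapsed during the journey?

Departure is already UTC: 04:46 on Nov 1.
Arrival in UTC: 18:26 − 4:00 = 14:26 on Nov 1.
Elapsed = 14:26 − 04:46 = 9 hours 40 minutes.

9 hours 40 minutes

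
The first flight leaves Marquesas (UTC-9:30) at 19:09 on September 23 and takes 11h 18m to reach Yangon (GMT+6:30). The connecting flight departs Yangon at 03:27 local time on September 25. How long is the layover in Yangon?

Convert departure to UTC: 19:09 + 9:30 = 04:39 UTC on Sep 24.
Add 11 hours 18 minutes flight time → 15:57 UTC.
Yangon is UTC+6:30, so local arrival = 15:57 + 6:30 = 22:27 on Sep 24.
Layover = 03:27 − 22:27 (+1 day) = 5 hours.

5 hours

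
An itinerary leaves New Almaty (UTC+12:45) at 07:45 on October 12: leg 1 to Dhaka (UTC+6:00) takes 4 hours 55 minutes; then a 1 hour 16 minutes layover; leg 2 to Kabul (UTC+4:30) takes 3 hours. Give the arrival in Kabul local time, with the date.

Convert departure to UTC: 07:45 − 12:45 = 19:00 UTC on Oct 11.
Add 4 hours 55 minutes leg 1 → 23:55 UTC.
Add 1 hour and 16 minutes layover in Dhaka → 01:11 UTC (Oct 12).
Add 3 hours leg 2 → 04:11 UTC.
Kabul is UTC+4:30, so local arrival = 04:11 + 4:30 = 08:41 on Oct 12.

08:41 on October 12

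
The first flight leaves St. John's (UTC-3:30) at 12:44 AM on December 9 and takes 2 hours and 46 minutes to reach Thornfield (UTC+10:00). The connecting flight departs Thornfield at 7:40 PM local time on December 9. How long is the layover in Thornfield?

Convert departure to UTC: 12:44 AM + 3:30 = 4:14 AM UTC on Dec 9.
Add 2 hours and 46 minutes flight time → 7:00 AM UTC.
Thornfield is UTC+10:00, so local arrival = 7:00 AM + 10:00 = 5:00 PM on Dec 9.
Layover = 7:40 PM − 5:00 PM = 2 hours 40 minutes.

2 hours 40 minutes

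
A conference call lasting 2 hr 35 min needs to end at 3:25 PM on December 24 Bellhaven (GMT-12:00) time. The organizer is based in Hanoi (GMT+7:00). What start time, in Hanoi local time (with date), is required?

Target end time in UTC: 3:25 PM + 12:00 = 3:25 AM on Dec 25.
Subtract 2 hours 35 minutes → start 12:50 AM UTC on Dec 25.
Hanoi is UTC+7:00: 12:50 AM + 7:00 = 7:50 AM on Dec 25.

7:50 AM on December 25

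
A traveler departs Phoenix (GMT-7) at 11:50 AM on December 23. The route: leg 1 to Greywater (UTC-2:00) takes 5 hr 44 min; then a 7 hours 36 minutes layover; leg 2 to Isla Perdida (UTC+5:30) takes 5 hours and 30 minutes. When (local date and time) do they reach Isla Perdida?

7:10 PM on December 24

Convert departure to UTC: 11:50 AM + 7:00 = 6:50 PM UTC on Dec 23.
Add 5 hours and 44 minutes leg 1 → 12:34 AM UTC (Dec 24).
Add 7 hours and 36 minutes layover in Greywater → 8:10 AM UTC.
Add 5 hours and 30 minutes leg 2 → 1:40 PM UTC.
Isla Perdida is UTC+5:30, so local arrival = 1:40 PM + 5:30 = 7:10 PM on Dec 24.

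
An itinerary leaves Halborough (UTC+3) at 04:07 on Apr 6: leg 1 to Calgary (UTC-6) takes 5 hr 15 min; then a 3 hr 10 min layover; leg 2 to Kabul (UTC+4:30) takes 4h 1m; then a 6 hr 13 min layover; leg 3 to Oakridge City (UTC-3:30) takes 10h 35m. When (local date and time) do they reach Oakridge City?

02:51 on April 7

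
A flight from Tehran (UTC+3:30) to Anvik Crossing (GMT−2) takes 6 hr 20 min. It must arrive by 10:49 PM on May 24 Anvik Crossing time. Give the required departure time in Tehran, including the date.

9:59 PM on May 24

Target arrival in UTC: 10:49 PM + 2:00 = 12:49 AM on May 25.
Subtract 6 hours and 20 minutes → departure 6:29 PM UTC on May 24.
Tehran is UTC+3:30: 6:29 PM + 3:30 = 9:59 PM on May 24.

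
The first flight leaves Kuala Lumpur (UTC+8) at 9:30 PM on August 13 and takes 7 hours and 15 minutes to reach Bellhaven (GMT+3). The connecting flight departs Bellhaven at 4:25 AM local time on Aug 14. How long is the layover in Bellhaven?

4 hours 40 minutes

Convert departure to UTC: 9:30 PM − 8:00 = 1:30 PM UTC on Aug 13.
Add 7 hours and 15 minutes flight time → 8:45 PM UTC.
Bellhaven is UTC+3:00, so local arrival = 8:45 PM + 3:00 = 11:45 PM on Aug 13.
Layover = 4:25 AM − 11:45 PM (+1 day) = 4 hours 40 minutes.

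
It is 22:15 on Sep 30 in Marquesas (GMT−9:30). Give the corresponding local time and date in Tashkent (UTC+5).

Tashkent is 14:30 ahead of Marquesas.
Shift by the zone difference: 22:15 + 14:30 = 12:45 on Oct 1 in Tashkent.

12:45 on October 1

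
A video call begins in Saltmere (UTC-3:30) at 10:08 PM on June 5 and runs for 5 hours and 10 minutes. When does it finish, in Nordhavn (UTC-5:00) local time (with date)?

1:48 AM on Jun 6

Convert start to UTC: 10:08 PM + 3:30 = 1:38 AM UTC on Jun 6.
Add 5 hours and 10 minutes duration → 6:48 AM UTC.
Nordhavn is UTC−5:00, so local end time = 6:48 AM − 5:00 = 1:48 AM on Jun 6.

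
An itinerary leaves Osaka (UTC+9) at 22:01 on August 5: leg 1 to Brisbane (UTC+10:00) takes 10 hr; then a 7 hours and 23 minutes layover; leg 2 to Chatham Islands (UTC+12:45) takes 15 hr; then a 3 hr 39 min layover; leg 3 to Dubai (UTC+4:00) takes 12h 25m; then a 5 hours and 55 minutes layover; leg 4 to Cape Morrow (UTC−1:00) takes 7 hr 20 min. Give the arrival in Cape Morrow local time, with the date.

Convert departure to UTC: 22:01 − 9:00 = 13:01 UTC on Aug 5.
Add 10 hours leg 1 → 23:01 UTC.
Add 7 hours 23 minutes layover in Brisbane → 06:24 UTC (Aug 6).
Add 15 hours leg 2 → 21:24 UTC.
Add 3 hours 39 minutes layover in Chatham Islands → 01:03 UTC (Aug 7).
Add 12 hours and 25 minutes leg 3 → 13:28 UTC.
Add 5 hours 55 minutes layover in Dubai → 19:23 UTC.
Add 7 hours and 20 minutes leg 4 → 02:43 UTC (Aug 8).
Cape Morrow is UTC−1:00, so local arrival = 02:43 − 1:00 = 01:43 on Aug 8.

01:43 on August 8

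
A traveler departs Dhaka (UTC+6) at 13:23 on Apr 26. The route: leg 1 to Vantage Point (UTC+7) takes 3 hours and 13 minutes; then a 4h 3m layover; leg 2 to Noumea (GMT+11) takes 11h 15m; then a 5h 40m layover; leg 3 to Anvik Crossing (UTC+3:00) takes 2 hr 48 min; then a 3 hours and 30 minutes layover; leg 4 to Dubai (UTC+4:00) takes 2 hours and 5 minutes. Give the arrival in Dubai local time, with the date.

Convert departure to UTC: 13:23 − 6:00 = 07:23 UTC on Apr 26.
Add 3 hours and 13 minutes leg 1 → 10:36 UTC.
Add 4 hours and 3 minutes layover in Vantage Point → 14:39 UTC.
Add 11 hours 15 minutes leg 2 → 01:54 UTC (Apr 27).
Add 5 hours 40 minutes layover in Noumea → 07:34 UTC.
Add 2 hours 48 minutes leg 3 → 10:22 UTC.
Add 3 hours 30 minutes layover in Anvik Crossing → 13:52 UTC.
Add 2 hours 5 minutes leg 4 → 15:57 UTC.
Dubai is UTC+4:00, so local arrival = 15:57 + 4:00 = 19:57 on Apr 27.

19:57 on April 27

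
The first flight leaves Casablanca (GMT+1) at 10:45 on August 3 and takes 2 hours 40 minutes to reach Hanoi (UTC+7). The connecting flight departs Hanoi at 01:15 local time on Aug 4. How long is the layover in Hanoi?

5 hours 50 minutes

Convert departure to UTC: 10:45 − 1:00 = 09:45 UTC on Aug 3.
Add 2 hours 40 minutes flight time → 12:25 UTC.
Hanoi is UTC+7:00, so local arrival = 12:25 + 7:00 = 19:25 on Aug 3.
Layover = 01:15 − 19:25 (+1 day) = 5 hours 50 minutes.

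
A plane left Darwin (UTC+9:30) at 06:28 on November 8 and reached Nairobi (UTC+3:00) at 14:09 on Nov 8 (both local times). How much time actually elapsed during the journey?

14 hours 11 minutes

Departure in UTC: 06:28 − 9:30 = 20:58 on Nov 7.
Arrival in UTC: 14:09 − 3:00 = 11:09 on Nov 8.
Elapsed = 11:09 − 20:58 (+1 day) = 14 hours 11 minutes.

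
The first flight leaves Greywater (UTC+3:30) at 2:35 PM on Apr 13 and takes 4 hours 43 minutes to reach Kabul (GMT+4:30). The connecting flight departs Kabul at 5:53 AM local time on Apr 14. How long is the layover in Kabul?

9 hours 35 minutes

Convert departure to UTC: 2:35 PM − 3:30 = 11:05 AM UTC on Apr 13.
Add 4 hours and 43 minutes flight time → 3:48 PM UTC.
Kabul is UTC+4:30, so local arrival = 3:48 PM + 4:30 = 8:18 PM on Apr 13.
Layover = 5:53 AM − 8:18 PM (+1 day) = 9 hours 35 minutes.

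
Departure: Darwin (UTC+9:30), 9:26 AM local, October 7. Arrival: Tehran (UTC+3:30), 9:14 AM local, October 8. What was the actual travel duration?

Departure in UTC: 9:26 AM − 9:30 = 11:56 PM on Oct 6.
Arrival in UTC: 9:14 AM − 3:30 = 5:44 AM on Oct 8.
Elapsed = 5:44 AM − 11:56 PM (+2 days) = 29 hours 48 minutes.

29 hours 48 minutes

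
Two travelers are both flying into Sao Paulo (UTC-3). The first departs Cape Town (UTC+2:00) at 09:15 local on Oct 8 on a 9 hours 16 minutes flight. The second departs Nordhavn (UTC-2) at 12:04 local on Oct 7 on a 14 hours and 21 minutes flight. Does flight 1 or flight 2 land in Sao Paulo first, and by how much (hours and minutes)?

the second, by 12 hours 6 minutes

Flight 1 in UTC: 09:15 − 2:00 = 07:15 on Oct 8.
+9 hours and 16 minutes → arrive 16:31 UTC on Oct 8.
Flight 2 in UTC: 12:04 + 2:00 = 14:04 on Oct 7.
+14 hours 21 minutes → arrive 04:25 UTC on Oct 8.
Flight 2 lands earlier by 12 hours 6 minutes.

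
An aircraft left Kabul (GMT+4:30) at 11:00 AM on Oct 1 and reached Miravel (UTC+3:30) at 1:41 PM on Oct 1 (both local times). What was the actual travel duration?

3 hours 41 minutes

Departure in UTC: 11:00 AM − 4:30 = 6:30 AM on Oct 1.
Arrival in UTC: 1:41 PM − 3:30 = 10:11 AM on Oct 1.
Elapsed = 10:11 AM − 6:30 AM = 3 hours 41 minutes.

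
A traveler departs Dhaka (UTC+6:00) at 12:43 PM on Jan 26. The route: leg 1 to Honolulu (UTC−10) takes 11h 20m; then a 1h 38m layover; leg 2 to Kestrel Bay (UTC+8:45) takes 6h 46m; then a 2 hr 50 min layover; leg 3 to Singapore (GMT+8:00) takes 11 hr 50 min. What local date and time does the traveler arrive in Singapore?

Convert departure to UTC: 12:43 PM − 6:00 = 6:43 AM UTC on Jan 26.
Add 11 hours 20 minutes leg 1 → 6:03 PM UTC.
Add 1 hour and 38 minutes layover in Honolulu → 7:41 PM UTC.
Add 6 hours and 46 minutes leg 2 → 2:27 AM UTC (Jan 27).
Add 2 hours and 50 minutes layover in Kestrel Bay → 5:17 AM UTC.
Add 11 hours and 50 minutes leg 3 → 5:07 PM UTC.
Singapore is UTC+8:00, so local arrival = 5:07 PM + 8:00 = 1:07 AM on Jan 28.

1:07 AM on January 28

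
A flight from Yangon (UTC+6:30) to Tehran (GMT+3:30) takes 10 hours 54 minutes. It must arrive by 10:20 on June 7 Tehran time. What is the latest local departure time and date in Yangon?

Target arrival in UTC: 10:20 − 3:30 = 06:50 on Jun 7.
Subtract 10 hours 54 minutes → departure 19:56 UTC on Jun 6.
Yangon is UTC+6:30: 19:56 + 6:30 = 02:26 on Jun 7.

02:26 on Jun 7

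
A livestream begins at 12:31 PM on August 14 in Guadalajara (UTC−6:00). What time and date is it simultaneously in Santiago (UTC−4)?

In UTC: 12:31 PM + 6:00 = 6:31 PM on Aug 14.
Santiago is UTC−4:00: 6:31 PM − 4:00 = 2:31 PM on Aug 14.

2:31 PM on August 14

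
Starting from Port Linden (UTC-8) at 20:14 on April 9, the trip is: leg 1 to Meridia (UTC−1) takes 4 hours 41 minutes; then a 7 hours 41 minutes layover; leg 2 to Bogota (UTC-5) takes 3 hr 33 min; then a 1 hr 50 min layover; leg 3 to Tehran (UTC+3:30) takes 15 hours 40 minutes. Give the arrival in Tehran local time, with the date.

Convert departure to UTC: 20:14 + 8:00 = 04:14 UTC on Apr 10.
Add 4 hours 41 minutes leg 1 → 08:55 UTC.
Add 7 hours and 41 minutes layover in Meridia → 16:36 UTC.
Add 3 hours 33 minutes leg 2 → 20:09 UTC.
Add 1 hour 50 minutes layover in Bogota → 21:59 UTC.
Add 15 hours 40 minutes leg 3 → 13:39 UTC (Apr 11).
Tehran is UTC+3:30, so local arrival = 13:39 + 3:30 = 17:09 on Apr 11.

17:09 on Apr 11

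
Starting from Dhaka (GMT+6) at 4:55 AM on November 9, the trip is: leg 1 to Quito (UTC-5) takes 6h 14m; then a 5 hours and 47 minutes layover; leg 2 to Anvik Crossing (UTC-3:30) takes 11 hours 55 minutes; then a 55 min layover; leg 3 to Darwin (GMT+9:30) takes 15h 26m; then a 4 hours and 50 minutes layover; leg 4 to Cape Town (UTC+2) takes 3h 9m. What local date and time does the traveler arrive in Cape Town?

1:11 AM on November 11

Convert departure to UTC: 4:55 AM − 6:00 = 10:55 PM UTC on Nov 8.
Add 6 hours and 14 minutes leg 1 → 5:09 AM UTC (Nov 9).
Add 5 hours and 47 minutes layover in Quito → 10:56 AM UTC.
Add 11 hours 55 minutes leg 2 → 10:51 PM UTC.
Add 55 minutes layover in Anvik Crossing → 11:46 PM UTC.
Add 15 hours and 26 minutes leg 3 → 3:12 PM UTC (Nov 10).
Add 4 hours and 50 minutes layover in Darwin → 8:02 PM UTC.
Add 3 hours 9 minutes leg 4 → 11:11 PM UTC.
Cape Town is UTC+2:00, so local arrival = 11:11 PM + 2:00 = 1:11 AM on Nov 11.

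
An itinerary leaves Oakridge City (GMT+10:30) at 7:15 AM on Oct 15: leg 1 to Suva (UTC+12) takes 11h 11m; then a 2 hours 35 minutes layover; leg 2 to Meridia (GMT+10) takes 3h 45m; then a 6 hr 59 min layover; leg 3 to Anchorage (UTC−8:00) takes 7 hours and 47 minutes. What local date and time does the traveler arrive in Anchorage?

Convert departure to UTC: 7:15 AM − 10:30 = 8:45 PM UTC on Oct 14.
Add 11 hours 11 minutes leg 1 → 7:56 AM UTC (Oct 15).
Add 2 hours and 35 minutes layover in Suva → 10:31 AM UTC.
Add 3 hours 45 minutes leg 2 → 2:16 PM UTC.
Add 6 hours and 59 minutes layover in Meridia → 9:15 PM UTC.
Add 7 hours and 47 minutes leg 3 → 5:02 AM UTC (Oct 16).
Anchorage is UTC−8:00, so local arrival = 5:02 AM − 8:00 = 9:02 PM on Oct 15.

9:02 PM on October 15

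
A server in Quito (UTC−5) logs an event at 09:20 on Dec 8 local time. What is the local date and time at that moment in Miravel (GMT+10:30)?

00:50 on Dec 9

Miravel is 15:30 ahead of Quito.
Shift by the zone difference: 09:20 + 15:30 = 00:50 on Dec 9 in Miravel.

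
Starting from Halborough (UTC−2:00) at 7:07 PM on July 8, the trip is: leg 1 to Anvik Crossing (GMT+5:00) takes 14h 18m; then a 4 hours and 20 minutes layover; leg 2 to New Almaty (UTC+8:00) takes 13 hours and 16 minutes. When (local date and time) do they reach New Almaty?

Convert departure to UTC: 7:07 PM + 2:00 = 9:07 PM UTC on Jul 8.
Add 14 hours 18 minutes leg 1 → 11:25 AM UTC (Jul 9).
Add 4 hours 20 minutes layover in Anvik Crossing → 3:45 PM UTC.
Add 13 hours 16 minutes leg 2 → 5:01 AM UTC (Jul 10).
New Almaty is UTC+8:00, so local arrival = 5:01 AM + 8:00 = 1:01 PM on Jul 10.

1:01 PM on July 10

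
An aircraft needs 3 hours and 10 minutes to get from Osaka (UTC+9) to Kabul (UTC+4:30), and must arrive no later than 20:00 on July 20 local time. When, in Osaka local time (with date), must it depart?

Target arrival in UTC: 20:00 − 4:30 = 15:30 on Jul 20.
Subtract 3 hours and 10 minutes → departure 12:20 UTC on Jul 20.
Osaka is UTC+9:00: 12:20 + 9:00 = 21:20 on Jul 20.

21:20 on Jul 20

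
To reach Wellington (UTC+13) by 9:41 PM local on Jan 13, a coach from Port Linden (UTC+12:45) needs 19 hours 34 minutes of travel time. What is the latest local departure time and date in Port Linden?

1:52 AM on Jan 13

Target arrival in UTC: 9:41 PM − 13:00 = 8:41 AM on Jan 13.
Subtract 19 hours and 34 minutes → departure 1:07 PM UTC on Jan 12.
Port Linden is UTC+12:45: 1:07 PM + 12:45 = 1:52 AM on Jan 13.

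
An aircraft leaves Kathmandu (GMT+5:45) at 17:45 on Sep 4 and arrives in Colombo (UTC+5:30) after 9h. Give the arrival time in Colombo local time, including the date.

02:30 on September 5

Convert departure to UTC: 17:45 − 5:45 = 12:00 UTC on Sep 4.
Add 9 hours travel time → 21:00 UTC.
Colombo is UTC+5:30, so local arrival = 21:00 + 5:30 = 02:30 on Sep 5.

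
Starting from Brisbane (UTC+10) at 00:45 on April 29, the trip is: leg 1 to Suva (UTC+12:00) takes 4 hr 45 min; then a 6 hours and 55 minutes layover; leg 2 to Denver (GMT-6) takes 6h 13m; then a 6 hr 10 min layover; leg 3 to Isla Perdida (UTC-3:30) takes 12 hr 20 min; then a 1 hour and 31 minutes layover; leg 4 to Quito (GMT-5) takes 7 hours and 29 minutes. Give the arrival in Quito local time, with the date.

07:08 on Apr 30

Convert departure to UTC: 00:45 − 10:00 = 14:45 UTC on Apr 28.
Add 4 hours 45 minutes leg 1 → 19:30 UTC.
Add 6 hours 55 minutes layover in Suva → 02:25 UTC (Apr 29).
Add 6 hours and 13 minutes leg 2 → 08:38 UTC.
Add 6 hours and 10 minutes layover in Denver → 14:48 UTC.
Add 12 hours 20 minutes leg 3 → 03:08 UTC (Apr 30).
Add 1 hour and 31 minutes layover in Isla Perdida → 04:39 UTC.
Add 7 hours 29 minutes leg 4 → 12:08 UTC.
Quito is UTC−5:00, so local arrival = 12:08 − 5:00 = 07:08 on Apr 30.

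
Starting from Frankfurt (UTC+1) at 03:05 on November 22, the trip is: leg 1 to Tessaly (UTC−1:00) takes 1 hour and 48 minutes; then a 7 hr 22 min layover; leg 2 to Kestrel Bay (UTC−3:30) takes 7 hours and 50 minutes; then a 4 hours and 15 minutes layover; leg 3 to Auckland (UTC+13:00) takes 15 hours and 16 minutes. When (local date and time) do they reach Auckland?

Convert departure to UTC: 03:05 − 1:00 = 02:05 UTC on Nov 22.
Add 1 hour and 48 minutes leg 1 → 03:53 UTC.
Add 7 hours 22 minutes layover in Tessaly → 11:15 UTC.
Add 7 hours 50 minutes leg 2 → 19:05 UTC.
Add 4 hours 15 minutes layover in Kestrel Bay → 23:20 UTC.
Add 15 hours 16 minutes leg 3 → 14:36 UTC (Nov 23).
Auckland is UTC+13:00, so local arrival = 14:36 + 13:00 = 03:36 on Nov 24.

03:36 on November 24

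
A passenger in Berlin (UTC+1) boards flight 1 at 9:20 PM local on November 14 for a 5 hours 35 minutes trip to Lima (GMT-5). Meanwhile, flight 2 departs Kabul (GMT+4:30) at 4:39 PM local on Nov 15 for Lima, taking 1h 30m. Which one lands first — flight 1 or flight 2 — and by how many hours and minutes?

the first, by 11 hours 44 minutes

Flight 1 in UTC: 9:20 PM − 1:00 = 8:20 PM on Nov 14.
+5 hours 35 minutes → arrive 1:55 AM UTC on Nov 15.
Flight 2 in UTC: 4:39 PM − 4:30 = 12:09 PM on Nov 15.
+1 hour 30 minutes → arrive 1:39 PM UTC on Nov 15.
Flight 1 lands earlier by 11 hours 44 minutes.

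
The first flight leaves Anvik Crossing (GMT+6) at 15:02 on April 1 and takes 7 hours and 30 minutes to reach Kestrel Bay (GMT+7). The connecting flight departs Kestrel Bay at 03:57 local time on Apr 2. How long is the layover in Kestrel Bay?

Convert departure to UTC: 15:02 − 6:00 = 09:02 UTC on Apr 1.
Add 7 hours 30 minutes flight time → 16:32 UTC.
Kestrel Bay is UTC+7:00, so local arrival = 16:32 + 7:00 = 23:32 on Apr 1.
Layover = 03:57 − 23:32 (+1 day) = 4 hours 25 minutes.

4 hours 25 minutes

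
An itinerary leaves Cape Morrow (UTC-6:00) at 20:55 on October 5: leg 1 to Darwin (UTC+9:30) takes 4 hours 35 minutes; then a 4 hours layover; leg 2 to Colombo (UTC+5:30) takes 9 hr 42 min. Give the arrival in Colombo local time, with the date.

02:42 on October 7

Convert departure to UTC: 20:55 + 6:00 = 02:55 UTC on Oct 6.
Add 4 hours and 35 minutes leg 1 → 07:30 UTC.
Add 4 hours layover in Darwin → 11:30 UTC.
Add 9 hours and 42 minutes leg 2 → 21:12 UTC.
Colombo is UTC+5:30, so local arrival = 21:12 + 5:30 = 02:42 on Oct 7.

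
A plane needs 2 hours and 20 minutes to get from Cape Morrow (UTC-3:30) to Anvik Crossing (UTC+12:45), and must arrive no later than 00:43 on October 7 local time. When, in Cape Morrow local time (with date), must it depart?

06:08 on Oct 6

Target arrival in UTC: 00:43 − 12:45 = 11:58 on Oct 6.
Subtract 2 hours and 20 minutes → departure 09:38 UTC on Oct 6.
Cape Morrow is UTC−3:30: 09:38 − 3:30 = 06:08 on Oct 6.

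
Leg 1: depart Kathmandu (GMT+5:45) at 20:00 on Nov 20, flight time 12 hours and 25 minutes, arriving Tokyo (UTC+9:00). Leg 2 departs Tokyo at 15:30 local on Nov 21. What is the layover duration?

Convert departure to UTC: 20:00 − 5:45 = 14:15 UTC on Nov 20.
Add 12 hours 25 minutes flight time → 02:40 UTC (Nov 21).
Tokyo is UTC+9:00, so local arrival = 02:40 + 9:00 = 11:40 on Nov 21.
Layover = 15:30 − 11:40 = 3 hours 50 minutes.

3 hours 50 minutes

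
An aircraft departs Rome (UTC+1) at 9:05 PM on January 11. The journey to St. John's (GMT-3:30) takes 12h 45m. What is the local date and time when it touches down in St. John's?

5:20 AM on January 12

Convert departure to UTC: 9:05 PM − 1:00 = 8:05 PM UTC on Jan 11.
Add 12 hours and 45 minutes travel time → 8:50 AM UTC (Jan 12).
St. John's is UTC−3:30, so local arrival = 8:50 AM − 3:30 = 5:20 AM on Jan 12.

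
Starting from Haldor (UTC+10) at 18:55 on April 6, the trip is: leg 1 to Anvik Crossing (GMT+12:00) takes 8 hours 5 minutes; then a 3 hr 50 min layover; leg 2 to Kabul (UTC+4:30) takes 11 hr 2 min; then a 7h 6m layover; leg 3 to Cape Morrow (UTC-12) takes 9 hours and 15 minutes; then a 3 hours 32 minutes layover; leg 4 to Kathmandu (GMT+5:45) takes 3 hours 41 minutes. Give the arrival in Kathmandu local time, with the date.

Convert departure to UTC: 18:55 − 10:00 = 08:55 UTC on Apr 6.
Add 8 hours 5 minutes leg 1 → 17:00 UTC.
Add 3 hours and 50 minutes layover in Anvik Crossing → 20:50 UTC.
Add 11 hours and 2 minutes leg 2 → 07:52 UTC (Apr 7).
Add 7 hours 6 minutes layover in Kabul → 14:58 UTC.
Add 9 hours and 15 minutes leg 3 → 00:13 UTC (Apr 8).
Add 3 hours 32 minutes layover in Cape Morrow → 03:45 UTC.
Add 3 hours 41 minutes leg 4 → 07:26 UTC.
Kathmandu is UTC+5:45, so local arrival = 07:26 + 5:45 = 13:11 on Apr 8.

13:11 on April 8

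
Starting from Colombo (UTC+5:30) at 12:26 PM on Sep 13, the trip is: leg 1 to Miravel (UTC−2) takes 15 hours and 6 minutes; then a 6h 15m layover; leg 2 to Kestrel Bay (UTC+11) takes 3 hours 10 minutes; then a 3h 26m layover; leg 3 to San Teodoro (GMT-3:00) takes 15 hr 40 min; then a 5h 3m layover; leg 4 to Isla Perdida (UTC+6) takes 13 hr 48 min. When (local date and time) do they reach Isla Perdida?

3:24 AM on September 16

Convert departure to UTC: 12:26 PM − 5:30 = 6:56 AM UTC on Sep 13.
Add 15 hours and 6 minutes leg 1 → 10:02 PM UTC.
Add 6 hours 15 minutes layover in Miravel → 4:17 AM UTC (Sep 14).
Add 3 hours and 10 minutes leg 2 → 7:27 AM UTC.
Add 3 hours and 26 minutes layover in Kestrel Bay → 10:53 AM UTC.
Add 15 hours and 40 minutes leg 3 → 2:33 AM UTC (Sep 15).
Add 5 hours 3 minutes layover in San Teodoro → 7:36 AM UTC.
Add 13 hours and 48 minutes leg 4 → 9:24 PM UTC.
Isla Perdida is UTC+6:00, so local arrival = 9:24 PM + 6:00 = 3:24 AM on Sep 16.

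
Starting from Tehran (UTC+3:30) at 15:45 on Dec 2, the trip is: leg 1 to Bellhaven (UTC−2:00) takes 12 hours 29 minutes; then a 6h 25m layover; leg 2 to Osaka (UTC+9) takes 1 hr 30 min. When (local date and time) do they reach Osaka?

17:39 on Dec 3

Convert departure to UTC: 15:45 − 3:30 = 12:15 UTC on Dec 2.
Add 12 hours and 29 minutes leg 1 → 00:44 UTC (Dec 3).
Add 6 hours 25 minutes layover in Bellhaven → 07:09 UTC.
Add 1 hour and 30 minutes leg 2 → 08:39 UTC.
Osaka is UTC+9:00, so local arrival = 08:39 + 9:00 = 17:39 on Dec 3.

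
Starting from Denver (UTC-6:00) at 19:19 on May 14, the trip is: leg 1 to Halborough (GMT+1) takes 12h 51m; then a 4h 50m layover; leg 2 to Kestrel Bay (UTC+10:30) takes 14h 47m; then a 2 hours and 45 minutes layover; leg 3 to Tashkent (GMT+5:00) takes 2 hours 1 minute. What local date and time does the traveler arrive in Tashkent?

Convert departure to UTC: 19:19 + 6:00 = 01:19 UTC on May 15.
Add 12 hours 51 minutes leg 1 → 14:10 UTC.
Add 4 hours 50 minutes layover in Halborough → 19:00 UTC.
Add 14 hours 47 minutes leg 2 → 09:47 UTC (May 16).
Add 2 hours 45 minutes layover in Kestrel Bay → 12:32 UTC.
Add 2 hours and 1 minute leg 3 → 14:33 UTC.
Tashkent is UTC+5:00, so local arrival = 14:33 + 5:00 = 19:33 on May 16.

19:33 on May 16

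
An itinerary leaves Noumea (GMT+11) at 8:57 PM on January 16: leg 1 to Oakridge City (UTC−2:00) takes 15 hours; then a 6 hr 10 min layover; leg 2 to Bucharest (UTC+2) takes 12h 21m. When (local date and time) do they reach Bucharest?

Convert departure to UTC: 8:57 PM − 11:00 = 9:57 AM UTC on Jan 16.
Add 15 hours leg 1 → 12:57 AM UTC (Jan 17).
Add 6 hours and 10 minutes layover in Oakridge City → 7:07 AM UTC.
Add 12 hours 21 minutes leg 2 → 7:28 PM UTC.
Bucharest is UTC+2:00, so local arrival = 7:28 PM + 2:00 = 9:28 PM on Jan 17.

9:28 PM on January 17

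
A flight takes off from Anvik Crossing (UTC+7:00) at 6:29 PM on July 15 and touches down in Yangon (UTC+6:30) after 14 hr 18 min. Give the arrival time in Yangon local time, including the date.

8:17 AM on July 16

Convert departure to UTC: 6:29 PM − 7:00 = 11:29 AM UTC on Jul 15.
Add 14 hours and 18 minutes travel time → 1:47 AM UTC (Jul 16).
Yangon is UTC+6:30, so local arrival = 1:47 AM + 6:30 = 8:17 AM on Jul 16.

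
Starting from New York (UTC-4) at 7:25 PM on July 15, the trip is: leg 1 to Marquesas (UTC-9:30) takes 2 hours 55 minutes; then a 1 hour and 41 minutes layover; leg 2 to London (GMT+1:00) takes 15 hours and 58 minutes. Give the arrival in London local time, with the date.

8:59 PM on July 16

Convert departure to UTC: 7:25 PM + 4:00 = 11:25 PM UTC on Jul 15.
Add 2 hours and 55 minutes leg 1 → 2:20 AM UTC (Jul 16).
Add 1 hour and 41 minutes layover in Marquesas → 4:01 AM UTC.
Add 15 hours and 58 minutes leg 2 → 7:59 PM UTC.
London is UTC+1:00, so local arrival = 7:59 PM + 1:00 = 8:59 PM on Jul 16.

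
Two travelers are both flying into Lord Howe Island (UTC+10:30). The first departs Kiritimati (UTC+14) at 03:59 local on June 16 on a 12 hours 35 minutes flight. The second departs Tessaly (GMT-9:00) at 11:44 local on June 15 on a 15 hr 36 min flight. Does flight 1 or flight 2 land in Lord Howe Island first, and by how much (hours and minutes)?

the first, by 9 hours 46 minutes

Flight 1 in UTC: 03:59 − 14:00 = 13:59 on Jun 15.
+12 hours 35 minutes → arrive 02:34 UTC on Jun 16.
Flight 2 in UTC: 11:44 + 9:00 = 20:44 on Jun 15.
+15 hours 36 minutes → arrive 12:20 UTC on Jun 16.
Flight 1 lands earlier by 9 hours 46 minutes.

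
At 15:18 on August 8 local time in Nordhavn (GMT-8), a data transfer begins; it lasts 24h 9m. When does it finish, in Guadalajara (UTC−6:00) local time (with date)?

Guadalajara is 2:00 ahead of Nordhavn.
After 24 hours 9 minutes it is 15:27 (Aug 9) in Nordhavn.
Shift by the zone difference: 15:27 + 2:00 = 17:27 on Aug 9 in Guadalajara.

17:27 on August 9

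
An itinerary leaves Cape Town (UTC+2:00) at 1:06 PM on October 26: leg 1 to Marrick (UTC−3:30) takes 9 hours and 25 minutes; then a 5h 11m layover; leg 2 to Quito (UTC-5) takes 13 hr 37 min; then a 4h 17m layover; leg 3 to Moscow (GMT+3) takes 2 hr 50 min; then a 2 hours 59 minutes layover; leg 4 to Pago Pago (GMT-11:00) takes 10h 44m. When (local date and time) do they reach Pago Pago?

1:09 AM on Oct 28

Convert departure to UTC: 1:06 PM − 2:00 = 11:06 AM UTC on Oct 26.
Add 9 hours 25 minutes leg 1 → 8:31 PM UTC.
Add 5 hours 11 minutes layover in Marrick → 1:42 AM UTC (Oct 27).
Add 13 hours and 37 minutes leg 2 → 3:19 PM UTC.
Add 4 hours 17 minutes layover in Quito → 7:36 PM UTC.
Add 2 hours 50 minutes leg 3 → 10:26 PM UTC.
Add 2 hours 59 minutes layover in Moscow → 1:25 AM UTC (Oct 28).
Add 10 hours 44 minutes leg 4 → 12:09 PM UTC.
Pago Pago is UTC−11:00, so local arrival = 12:09 PM − 11:00 = 1:09 AM on Oct 28.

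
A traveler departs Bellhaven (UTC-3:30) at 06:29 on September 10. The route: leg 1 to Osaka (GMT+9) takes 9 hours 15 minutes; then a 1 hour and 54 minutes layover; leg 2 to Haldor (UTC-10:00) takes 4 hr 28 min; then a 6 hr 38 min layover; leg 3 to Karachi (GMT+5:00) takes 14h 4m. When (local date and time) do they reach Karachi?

Convert departure to UTC: 06:29 + 3:30 = 09:59 UTC on Sep 10.
Add 9 hours 15 minutes leg 1 → 19:14 UTC.
Add 1 hour 54 minutes layover in Osaka → 21:08 UTC.
Add 4 hours 28 minutes leg 2 → 01:36 UTC (Sep 11).
Add 6 hours 38 minutes layover in Haldor → 08:14 UTC.
Add 14 hours 4 minutes leg 3 → 22:18 UTC.
Karachi is UTC+5:00, so local arrival = 22:18 + 5:00 = 03:18 on Sep 12.

03:18 on September 12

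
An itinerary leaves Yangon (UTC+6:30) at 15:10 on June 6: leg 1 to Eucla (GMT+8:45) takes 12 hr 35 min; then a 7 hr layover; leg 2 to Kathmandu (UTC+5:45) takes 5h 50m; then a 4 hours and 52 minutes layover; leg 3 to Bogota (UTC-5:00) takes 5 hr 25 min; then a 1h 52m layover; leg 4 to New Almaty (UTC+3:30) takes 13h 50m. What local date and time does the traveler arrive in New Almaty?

Convert departure to UTC: 15:10 − 6:30 = 08:40 UTC on Jun 6.
Add 12 hours and 35 minutes leg 1 → 21:15 UTC.
Add 7 hours layover in Eucla → 04:15 UTC (Jun 7).
Add 5 hours 50 minutes leg 2 → 10:05 UTC.
Add 4 hours and 52 minutes layover in Kathmandu → 14:57 UTC.
Add 5 hours 25 minutes leg 3 → 20:22 UTC.
Add 1 hour 52 minutes layover in Bogota → 22:14 UTC.
Add 13 hours 50 minutes leg 4 → 12:04 UTC (Jun 8).
New Almaty is UTC+3:30, so local arrival = 12:04 + 3:30 = 15:34 on Jun 8.

15:34 on June 8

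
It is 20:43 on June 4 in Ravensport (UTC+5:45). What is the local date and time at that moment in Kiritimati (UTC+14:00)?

In UTC: 20:43 − 5:45 = 14:58 on Jun 4.
Kiritimati is UTC+14:00: 14:58 + 14:00 = 04:58 on Jun 5.

04:58 on June 5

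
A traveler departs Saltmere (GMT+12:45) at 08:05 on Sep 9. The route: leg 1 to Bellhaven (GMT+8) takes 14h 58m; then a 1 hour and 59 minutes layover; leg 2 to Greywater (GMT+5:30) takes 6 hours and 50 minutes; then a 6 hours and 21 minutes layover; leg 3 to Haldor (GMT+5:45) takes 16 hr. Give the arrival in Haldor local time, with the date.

23:13 on September 10

Convert departure to UTC: 08:05 − 12:45 = 19:20 UTC on Sep 8.
Add 14 hours and 58 minutes leg 1 → 10:18 UTC (Sep 9).
Add 1 hour and 59 minutes layover in Bellhaven → 12:17 UTC.
Add 6 hours 50 minutes leg 2 → 19:07 UTC.
Add 6 hours 21 minutes layover in Greywater → 01:28 UTC (Sep 10).
Add 16 hours leg 3 → 17:28 UTC.
Haldor is UTC+5:45, so local arrival = 17:28 + 5:45 = 23:13 on Sep 10.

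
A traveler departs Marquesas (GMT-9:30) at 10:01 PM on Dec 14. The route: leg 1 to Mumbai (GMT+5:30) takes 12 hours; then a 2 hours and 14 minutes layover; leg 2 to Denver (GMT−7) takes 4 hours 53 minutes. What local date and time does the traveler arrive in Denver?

7:38 PM on December 15

Convert departure to UTC: 10:01 PM + 9:30 = 7:31 AM UTC on Dec 15.
Add 12 hours leg 1 → 7:31 PM UTC.
Add 2 hours and 14 minutes layover in Mumbai → 9:45 PM UTC.
Add 4 hours 53 minutes leg 2 → 2:38 AM UTC (Dec 16).
Denver is UTC−7:00, so local arrival = 2:38 AM − 7:00 = 7:38 PM on Dec 15.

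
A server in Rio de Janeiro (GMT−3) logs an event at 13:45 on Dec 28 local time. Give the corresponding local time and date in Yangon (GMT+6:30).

Yangon is 9:30 ahead of Rio de Janeiro.
Shift by the zone difference: 13:45 + 9:30 = 23:15 on Dec 28 in Yangon.

23:15 on Dec 28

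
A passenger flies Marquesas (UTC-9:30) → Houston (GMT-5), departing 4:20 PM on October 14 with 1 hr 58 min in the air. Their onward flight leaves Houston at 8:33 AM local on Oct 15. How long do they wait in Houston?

9 hours 45 minutes

Convert departure to UTC: 4:20 PM + 9:30 = 1:50 AM UTC on Oct 15.
Add 1 hour and 58 minutes flight time → 3:48 AM UTC.
Houston is UTC−5:00, so local arrival = 3:48 AM − 5:00 = 10:48 PM on Oct 14.
Layover = 8:33 AM − 10:48 PM (+1 day) = 9 hours 45 minutes.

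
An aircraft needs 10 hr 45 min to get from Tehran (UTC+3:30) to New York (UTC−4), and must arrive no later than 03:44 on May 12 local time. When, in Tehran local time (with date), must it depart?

Target arrival in UTC: 03:44 + 4:00 = 07:44 on May 12.
Subtract 10 hours 45 minutes → departure 20:59 UTC on May 11.
Tehran is UTC+3:30: 20:59 + 3:30 = 00:29 on May 12.

00:29 on May 12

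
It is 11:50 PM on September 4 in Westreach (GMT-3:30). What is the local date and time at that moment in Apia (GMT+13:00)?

In UTC: 11:50 PM + 3:30 = 3:20 AM on Sep 5.
Apia is UTC+13:00: 3:20 AM + 13:00 = 4:20 PM on Sep 5.

4:20 PM on Sep 5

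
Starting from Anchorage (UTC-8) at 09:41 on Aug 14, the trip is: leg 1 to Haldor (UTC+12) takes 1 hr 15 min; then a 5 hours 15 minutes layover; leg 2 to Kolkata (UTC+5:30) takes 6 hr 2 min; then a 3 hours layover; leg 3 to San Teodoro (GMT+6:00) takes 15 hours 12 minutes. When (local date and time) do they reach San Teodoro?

06:25 on August 16

Convert departure to UTC: 09:41 + 8:00 = 17:41 UTC on Aug 14.
Add 1 hour 15 minutes leg 1 → 18:56 UTC.
Add 5 hours and 15 minutes layover in Haldor → 00:11 UTC (Aug 15).
Add 6 hours and 2 minutes leg 2 → 06:13 UTC.
Add 3 hours layover in Kolkata → 09:13 UTC.
Add 15 hours 12 minutes leg 3 → 00:25 UTC (Aug 16).
San Teodoro is UTC+6:00, so local arrival = 00:25 + 6:00 = 06:25 on Aug 16.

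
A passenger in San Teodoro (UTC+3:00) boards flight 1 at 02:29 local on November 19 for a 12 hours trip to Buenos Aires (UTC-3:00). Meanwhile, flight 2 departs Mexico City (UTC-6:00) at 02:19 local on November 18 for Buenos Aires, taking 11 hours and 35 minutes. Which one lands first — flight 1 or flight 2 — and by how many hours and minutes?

the second, by 15 hours 35 minutes

Flight 1 in UTC: 02:29 − 3:00 = 23:29 on Nov 18.
+12 hours → arrive 11:29 UTC on Nov 19.
Flight 2 in UTC: 02:19 + 6:00 = 08:19 on Nov 18.
+11 hours 35 minutes → arrive 19:54 UTC on Nov 18.
Flight 2 lands earlier by 15 hours 35 minutes.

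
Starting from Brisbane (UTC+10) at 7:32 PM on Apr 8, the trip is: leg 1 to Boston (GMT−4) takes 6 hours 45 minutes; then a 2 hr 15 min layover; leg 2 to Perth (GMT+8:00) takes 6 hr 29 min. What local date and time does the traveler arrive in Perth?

Convert departure to UTC: 7:32 PM − 10:00 = 9:32 AM UTC on Apr 8.
Add 6 hours and 45 minutes leg 1 → 4:17 PM UTC.
Add 2 hours and 15 minutes layover in Boston → 6:32 PM UTC.
Add 6 hours and 29 minutes leg 2 → 1:01 AM UTC (Apr 9).
Perth is UTC+8:00, so local arrival = 1:01 AM + 8:00 = 9:01 AM on Apr 9.

9:01 AM on April 9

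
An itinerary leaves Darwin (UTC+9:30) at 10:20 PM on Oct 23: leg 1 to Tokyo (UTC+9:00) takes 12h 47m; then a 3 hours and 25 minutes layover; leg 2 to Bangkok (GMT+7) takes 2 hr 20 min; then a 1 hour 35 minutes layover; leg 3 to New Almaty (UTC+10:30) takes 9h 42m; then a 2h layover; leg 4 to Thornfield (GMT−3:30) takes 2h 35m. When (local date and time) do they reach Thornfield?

7:44 PM on Oct 24

Convert departure to UTC: 10:20 PM − 9:30 = 12:50 PM UTC on Oct 23.
Add 12 hours and 47 minutes leg 1 → 1:37 AM UTC (Oct 24).
Add 3 hours and 25 minutes layover in Tokyo → 5:02 AM UTC.
Add 2 hours and 20 minutes leg 2 → 7:22 AM UTC.
Add 1 hour 35 minutes layover in Bangkok → 8:57 AM UTC.
Add 9 hours and 42 minutes leg 3 → 6:39 PM UTC.
Add 2 hours layover in New Almaty → 8:39 PM UTC.
Add 2 hours and 35 minutes leg 4 → 11:14 PM UTC.
Thornfield is UTC−3:30, so local arrival = 11:14 PM − 3:30 = 7:44 PM on Oct 24.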